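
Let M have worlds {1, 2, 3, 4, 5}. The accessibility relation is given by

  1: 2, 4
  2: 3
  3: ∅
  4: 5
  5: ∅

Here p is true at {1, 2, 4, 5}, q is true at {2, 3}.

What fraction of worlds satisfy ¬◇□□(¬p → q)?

2/5

1: ◇□□(¬p → q) is T. ✗
2: ◇□□(¬p → q) is T. ✗
3: ◇□□(¬p → q) is F. ✓
4: ◇□□(¬p → q) is T. ✗
5: ◇□□(¬p → q) is F. ✓
That's 2 of 5 worlds, so 2/5.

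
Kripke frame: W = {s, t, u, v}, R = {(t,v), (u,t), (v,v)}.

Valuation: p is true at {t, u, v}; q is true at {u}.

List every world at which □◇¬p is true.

s: no successors, so □◇¬p holds vacuously. ✓
t: successors {v}; ◇¬p there: v:F. ✗
u: successors {t}; ◇¬p there: t:F. ✗
v: successors {v}; ◇¬p there: v:F. ✗

{s}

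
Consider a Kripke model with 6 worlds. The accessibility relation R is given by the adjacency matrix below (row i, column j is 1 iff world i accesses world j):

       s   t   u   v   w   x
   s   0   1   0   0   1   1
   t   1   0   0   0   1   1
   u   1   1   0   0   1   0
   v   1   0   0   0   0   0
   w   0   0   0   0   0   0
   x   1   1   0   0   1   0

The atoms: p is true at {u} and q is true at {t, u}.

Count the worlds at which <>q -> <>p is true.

3

s: <>q is T, <>p is F. ✗
t: <>q is F, <>p is F. ✓
u: <>q is T, <>p is F. ✗
v: <>q is F, <>p is F. ✓
w: <>q is F, <>p is F. ✓
x: <>q is T, <>p is F. ✗
Satisfying worlds: {t, v, w}.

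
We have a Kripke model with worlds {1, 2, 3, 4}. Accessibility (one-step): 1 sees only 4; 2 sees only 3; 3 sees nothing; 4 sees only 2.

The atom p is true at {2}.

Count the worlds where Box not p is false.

1: successors {4}; not p there: 4:T. ✓
2: successors {3}; not p there: 3:T. ✓
3: no successors, so Box not p holds vacuously. ✓
4: successors {2}; not p there: 2:F. ✗
Satisfying worlds: {1, 2, 3}.
So Box not p fails at the other 1 world.

1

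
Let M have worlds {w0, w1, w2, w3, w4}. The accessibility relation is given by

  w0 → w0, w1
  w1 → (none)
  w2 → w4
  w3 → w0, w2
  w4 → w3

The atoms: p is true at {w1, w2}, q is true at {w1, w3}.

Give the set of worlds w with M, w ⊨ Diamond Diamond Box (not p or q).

{w0, w3, w4}

w0: successors {w0, w1}; Diamond Box (not p or q) there: w0:T, w1:F. ✓
w1: no successors, so Diamond Diamond Box (not p or q) fails. ✗
w2: successors {w4}; Diamond Box (not p or q) there: w4:F. ✗
w3: successors {w0, w2}; Diamond Box (not p or q) there: w0:T, w2:T. ✓
w4: successors {w3}; Diamond Box (not p or q) there: w3:T. ✓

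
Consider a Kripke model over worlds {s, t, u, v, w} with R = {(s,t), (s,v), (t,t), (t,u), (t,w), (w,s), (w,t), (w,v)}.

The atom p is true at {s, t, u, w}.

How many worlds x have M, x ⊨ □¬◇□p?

2

s: successors {t, v}; ¬◇□p there: t:F, v:T. ✗
t: successors {t, u, w}; ¬◇□p there: t:F, u:T, w:F. ✗
u: no successors, so □¬◇□p holds vacuously. ✓
v: no successors, so □¬◇□p holds vacuously. ✓
w: successors {s, t, v}; ¬◇□p there: s:F, t:F, v:T. ✗
Satisfying worlds: {u, v}.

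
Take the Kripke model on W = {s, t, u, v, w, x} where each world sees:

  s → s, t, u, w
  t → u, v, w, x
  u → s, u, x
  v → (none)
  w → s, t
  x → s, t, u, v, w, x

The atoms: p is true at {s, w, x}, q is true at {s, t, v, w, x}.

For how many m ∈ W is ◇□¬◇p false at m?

4

s: successors {s, t, u, w}; □¬◇p there: s:F, t:F, u:F, w:F. ✗
t: successors {u, v, w, x}; □¬◇p there: u:F, v:T, w:F, x:F. ✓
u: successors {s, u, x}; □¬◇p there: s:F, u:F, x:F. ✗
v: no successors, so ◇□¬◇p fails. ✗
w: successors {s, t}; □¬◇p there: s:F, t:F. ✗
x: successors {s, t, u, v, w, x}; □¬◇p there: s:F, t:F, u:F, v:T, w:F, x:F. ✓
Satisfying worlds: {t, x}.
So ◇□¬◇p fails at the other 4 worlds.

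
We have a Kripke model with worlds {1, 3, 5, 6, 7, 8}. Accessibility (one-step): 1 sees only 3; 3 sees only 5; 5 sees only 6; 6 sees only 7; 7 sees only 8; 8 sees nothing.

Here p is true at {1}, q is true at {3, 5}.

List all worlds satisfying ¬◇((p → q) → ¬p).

1: ◇((p → q) → ¬p) is T. ✗
3: ◇((p → q) → ¬p) is T. ✗
5: ◇((p → q) → ¬p) is T. ✗
6: ◇((p → q) → ¬p) is T. ✗
7: ◇((p → q) → ¬p) is T. ✗
8: ◇((p → q) → ¬p) is F. ✓

{8}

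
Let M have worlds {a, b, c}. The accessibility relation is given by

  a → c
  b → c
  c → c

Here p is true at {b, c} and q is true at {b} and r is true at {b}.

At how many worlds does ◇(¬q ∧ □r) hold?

0

a: successors {c}; ¬q ∧ □r there: c:F. ✗
b: successors {c}; ¬q ∧ □r there: c:F. ✗
c: successors {c}; ¬q ∧ □r there: c:F. ✗
Satisfying worlds: ∅.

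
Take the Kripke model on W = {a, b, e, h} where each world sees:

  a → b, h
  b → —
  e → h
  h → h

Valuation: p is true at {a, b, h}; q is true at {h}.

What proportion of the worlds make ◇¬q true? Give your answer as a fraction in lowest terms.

a: successors {b, h}; ¬q there: b:T, h:F. ✓
b: no successors, so ◇¬q fails. ✗
e: successors {h}; ¬q there: h:F. ✗
h: successors {h}; ¬q there: h:F. ✗
That's 1 of 4 worlds, so 1/4.

1/4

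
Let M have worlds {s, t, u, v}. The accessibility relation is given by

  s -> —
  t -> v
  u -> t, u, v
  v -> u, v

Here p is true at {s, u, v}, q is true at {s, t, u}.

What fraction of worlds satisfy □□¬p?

s: no successors, so □□¬p holds vacuously. ✓
t: successors {v}; □¬p there: v:F. ✗
u: successors {t, u, v}; □¬p there: t:F, u:F, v:F. ✗
v: successors {u, v}; □¬p there: u:F, v:F. ✗
That's 1 of 4 worlds, so 1/4.

1/4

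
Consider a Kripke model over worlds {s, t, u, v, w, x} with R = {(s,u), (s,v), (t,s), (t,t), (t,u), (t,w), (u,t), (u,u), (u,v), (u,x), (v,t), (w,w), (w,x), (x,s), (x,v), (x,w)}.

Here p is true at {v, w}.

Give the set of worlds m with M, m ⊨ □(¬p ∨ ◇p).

s: successors {u, v}; ¬p ∨ ◇p there: u:T, v:F. ✗
t: successors {s, t, u, w}; ¬p ∨ ◇p there: s:T, t:T, u:T, w:T. ✓
u: successors {t, u, v, x}; ¬p ∨ ◇p there: t:T, u:T, v:F, x:T. ✗
v: successors {t}; ¬p ∨ ◇p there: t:T. ✓
w: successors {w, x}; ¬p ∨ ◇p there: w:T, x:T. ✓
x: successors {s, v, w}; ¬p ∨ ◇p there: s:T, v:F, w:T. ✗

{t, v, w}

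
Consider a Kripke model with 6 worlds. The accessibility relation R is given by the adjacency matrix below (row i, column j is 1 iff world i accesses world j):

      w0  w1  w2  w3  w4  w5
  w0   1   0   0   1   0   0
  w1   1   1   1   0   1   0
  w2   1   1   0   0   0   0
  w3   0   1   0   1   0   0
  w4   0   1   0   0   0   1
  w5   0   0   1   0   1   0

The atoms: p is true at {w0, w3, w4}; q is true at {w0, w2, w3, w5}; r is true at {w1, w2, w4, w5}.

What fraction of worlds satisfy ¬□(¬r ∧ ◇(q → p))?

w0: □(¬r ∧ ◇(q → p)) is T. ✗
w1: □(¬r ∧ ◇(q → p)) is F. ✓
w2: □(¬r ∧ ◇(q → p)) is F. ✓
w3: □(¬r ∧ ◇(q → p)) is F. ✓
w4: □(¬r ∧ ◇(q → p)) is F. ✓
w5: □(¬r ∧ ◇(q → p)) is F. ✓
That's 5 of 6 worlds, so 5/6.

5/6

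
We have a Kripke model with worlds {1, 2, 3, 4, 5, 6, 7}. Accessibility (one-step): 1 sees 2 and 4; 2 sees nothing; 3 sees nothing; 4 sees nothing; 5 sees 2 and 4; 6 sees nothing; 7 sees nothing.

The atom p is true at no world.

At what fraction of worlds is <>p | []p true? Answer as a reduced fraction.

5/7

1: <>p is F, []p is F. ✗
2: <>p is F, []p is T. ✓
3: <>p is F, []p is T. ✓
4: <>p is F, []p is T. ✓
5: <>p is F, []p is F. ✗
6: <>p is F, []p is T. ✓
7: <>p is F, []p is T. ✓
That's 5 of 7 worlds, so 5/7.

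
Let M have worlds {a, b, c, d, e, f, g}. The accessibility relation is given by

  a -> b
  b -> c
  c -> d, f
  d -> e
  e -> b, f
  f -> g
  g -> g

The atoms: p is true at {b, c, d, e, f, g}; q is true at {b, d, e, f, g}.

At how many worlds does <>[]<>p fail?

a: successors {b}; []<>p there: b:T. ✓
b: successors {c}; []<>p there: c:T. ✓
c: successors {d, f}; []<>p there: d:T, f:T. ✓
d: successors {e}; []<>p there: e:T. ✓
e: successors {b, f}; []<>p there: b:T, f:T. ✓
f: successors {g}; []<>p there: g:T. ✓
g: successors {g}; []<>p there: g:T. ✓
Satisfying worlds: {a, b, c, d, e, f, g}.
So <>[]<>p fails at the other 0 worlds.

0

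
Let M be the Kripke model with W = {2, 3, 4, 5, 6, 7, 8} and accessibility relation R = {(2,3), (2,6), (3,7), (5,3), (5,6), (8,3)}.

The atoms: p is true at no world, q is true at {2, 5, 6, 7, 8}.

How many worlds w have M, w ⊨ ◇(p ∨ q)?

2: successors {3, 6}; p ∨ q there: 3:F, 6:T. ✓
3: successors {7}; p ∨ q there: 7:T. ✓
4: no successors, so ◇(p ∨ q) fails. ✗
5: successors {3, 6}; p ∨ q there: 3:F, 6:T. ✓
6: no successors, so ◇(p ∨ q) fails. ✗
7: no successors, so ◇(p ∨ q) fails. ✗
8: successors {3}; p ∨ q there: 3:F. ✗
Satisfying worlds: {2, 3, 5}.

3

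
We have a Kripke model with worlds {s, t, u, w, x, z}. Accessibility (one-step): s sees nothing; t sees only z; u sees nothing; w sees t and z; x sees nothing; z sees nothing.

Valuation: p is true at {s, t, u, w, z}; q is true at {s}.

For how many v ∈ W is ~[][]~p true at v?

s: [][]~p is T. ✗
t: [][]~p is T. ✗
u: [][]~p is T. ✗
w: [][]~p is F. ✓
x: [][]~p is T. ✗
z: [][]~p is T. ✗
Satisfying worlds: {w}.

1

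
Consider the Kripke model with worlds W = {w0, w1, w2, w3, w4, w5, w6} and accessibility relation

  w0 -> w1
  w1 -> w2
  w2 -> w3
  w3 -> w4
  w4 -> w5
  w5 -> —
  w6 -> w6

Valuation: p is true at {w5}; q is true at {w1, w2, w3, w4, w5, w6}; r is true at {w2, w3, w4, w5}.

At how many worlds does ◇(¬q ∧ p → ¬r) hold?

6

w0: successors {w1}; ¬q ∧ p → ¬r there: w1:T. ✓
w1: successors {w2}; ¬q ∧ p → ¬r there: w2:T. ✓
w2: successors {w3}; ¬q ∧ p → ¬r there: w3:T. ✓
w3: successors {w4}; ¬q ∧ p → ¬r there: w4:T. ✓
w4: successors {w5}; ¬q ∧ p → ¬r there: w5:T. ✓
w5: no successors, so ◇(¬q ∧ p → ¬r) fails. ✗
w6: successors {w6}; ¬q ∧ p → ¬r there: w6:T. ✓
Satisfying worlds: {w0, w1, w2, w3, w4, w6}.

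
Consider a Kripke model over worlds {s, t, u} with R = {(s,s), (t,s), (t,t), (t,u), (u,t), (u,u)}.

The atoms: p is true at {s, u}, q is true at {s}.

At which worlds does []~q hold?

{u}

s: successors {s}; ~q there: s:F. ✗
t: successors {s, t, u}; ~q there: s:F, t:T, u:T. ✗
u: successors {t, u}; ~q there: t:T, u:T. ✓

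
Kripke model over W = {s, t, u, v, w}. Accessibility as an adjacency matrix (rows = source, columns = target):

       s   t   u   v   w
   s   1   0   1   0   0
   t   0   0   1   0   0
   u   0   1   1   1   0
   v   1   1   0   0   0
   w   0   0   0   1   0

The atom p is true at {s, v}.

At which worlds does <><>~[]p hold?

s: successors {s, u}; <>~[]p there: s:T, u:T. ✓
t: successors {u}; <>~[]p there: u:T. ✓
u: successors {t, u, v}; <>~[]p there: t:T, u:T, v:T. ✓
v: successors {s, t}; <>~[]p there: s:T, t:T. ✓
w: successors {v}; <>~[]p there: v:T. ✓

{s, t, u, v, w}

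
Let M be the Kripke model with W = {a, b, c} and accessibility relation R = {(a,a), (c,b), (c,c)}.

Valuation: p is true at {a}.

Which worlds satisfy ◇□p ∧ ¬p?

{c}

a: ◇□p is T, ¬p is F. ✗
b: ◇□p is F, ¬p is T. ✗
c: ◇□p is T, ¬p is T. ✓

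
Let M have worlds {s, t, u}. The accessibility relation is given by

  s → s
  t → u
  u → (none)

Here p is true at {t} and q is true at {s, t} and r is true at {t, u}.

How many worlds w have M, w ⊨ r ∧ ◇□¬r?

1

s: r is F, ◇□¬r is T. ✗
t: r is T, ◇□¬r is T. ✓
u: r is T, ◇□¬r is F. ✗
Satisfying worlds: {t}.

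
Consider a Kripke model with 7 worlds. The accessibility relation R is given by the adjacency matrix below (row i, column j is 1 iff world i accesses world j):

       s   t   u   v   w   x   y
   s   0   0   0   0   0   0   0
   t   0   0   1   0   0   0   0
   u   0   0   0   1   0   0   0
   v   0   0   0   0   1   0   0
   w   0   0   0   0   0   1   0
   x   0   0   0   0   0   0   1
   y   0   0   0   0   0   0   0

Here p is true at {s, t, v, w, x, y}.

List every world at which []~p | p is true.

s: []~p is T, p is T. ✓
t: []~p is T, p is T. ✓
u: []~p is F, p is F. ✗
v: []~p is F, p is T. ✓
w: []~p is F, p is T. ✓
x: []~p is F, p is T. ✓
y: []~p is T, p is T. ✓

{s, t, v, w, x, y}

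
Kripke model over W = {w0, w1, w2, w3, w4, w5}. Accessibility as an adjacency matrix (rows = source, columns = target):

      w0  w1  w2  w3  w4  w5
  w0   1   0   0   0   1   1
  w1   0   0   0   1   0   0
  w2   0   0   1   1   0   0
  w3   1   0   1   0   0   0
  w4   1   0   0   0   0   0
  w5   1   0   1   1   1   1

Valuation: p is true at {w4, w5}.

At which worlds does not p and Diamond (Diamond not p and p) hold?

{w0}

w0: not p is T, Diamond (Diamond not p and p) is T. ✓
w1: not p is T, Diamond (Diamond not p and p) is F. ✗
w2: not p is T, Diamond (Diamond not p and p) is F. ✗
w3: not p is T, Diamond (Diamond not p and p) is F. ✗
w4: not p is F, Diamond (Diamond not p and p) is F. ✗
w5: not p is F, Diamond (Diamond not p and p) is T. ✗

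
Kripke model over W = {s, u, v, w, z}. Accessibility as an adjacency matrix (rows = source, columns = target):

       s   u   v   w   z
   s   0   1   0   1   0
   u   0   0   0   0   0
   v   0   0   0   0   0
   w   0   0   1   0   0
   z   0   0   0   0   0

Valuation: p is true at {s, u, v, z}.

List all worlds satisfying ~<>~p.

{u, v, w, z}

s: <>~p is T. ✗
u: <>~p is F. ✓
v: <>~p is F. ✓
w: <>~p is F. ✓
z: <>~p is F. ✓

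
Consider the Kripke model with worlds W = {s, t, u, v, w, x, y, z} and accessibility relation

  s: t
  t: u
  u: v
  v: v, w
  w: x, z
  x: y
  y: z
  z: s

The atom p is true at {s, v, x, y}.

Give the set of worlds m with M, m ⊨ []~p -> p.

{s, u, v, w, x, y, z}

s: []~p is T, p is T. ✓
t: []~p is T, p is F. ✗
u: []~p is F, p is F. ✓
v: []~p is F, p is T. ✓
w: []~p is F, p is F. ✓
x: []~p is F, p is T. ✓
y: []~p is T, p is T. ✓
z: []~p is F, p is F. ✓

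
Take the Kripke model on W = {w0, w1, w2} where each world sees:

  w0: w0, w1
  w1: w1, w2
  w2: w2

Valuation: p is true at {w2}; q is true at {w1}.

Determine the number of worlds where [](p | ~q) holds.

w0: successors {w0, w1}; p | ~q there: w0:T, w1:F. ✗
w1: successors {w1, w2}; p | ~q there: w1:F, w2:T. ✗
w2: successors {w2}; p | ~q there: w2:T. ✓
Satisfying worlds: {w2}.

1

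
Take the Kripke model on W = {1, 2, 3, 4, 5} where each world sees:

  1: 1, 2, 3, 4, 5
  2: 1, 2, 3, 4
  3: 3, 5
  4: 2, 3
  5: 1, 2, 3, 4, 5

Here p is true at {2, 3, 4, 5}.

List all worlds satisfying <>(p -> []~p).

{1, 2, 5}

1: successors {1, 2, 3, 4, 5}; p -> []~p there: 1:T, 2:F, 3:F, 4:F, 5:F. ✓
2: successors {1, 2, 3, 4}; p -> []~p there: 1:T, 2:F, 3:F, 4:F. ✓
3: successors {3, 5}; p -> []~p there: 3:F, 5:F. ✗
4: successors {2, 3}; p -> []~p there: 2:F, 3:F. ✗
5: successors {1, 2, 3, 4, 5}; p -> []~p there: 1:T, 2:F, 3:F, 4:F, 5:F. ✓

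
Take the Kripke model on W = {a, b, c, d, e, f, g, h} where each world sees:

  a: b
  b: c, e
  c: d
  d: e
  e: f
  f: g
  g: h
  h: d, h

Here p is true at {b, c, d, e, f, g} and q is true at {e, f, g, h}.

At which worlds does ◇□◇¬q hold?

a: successors {b}; □◇¬q there: b:F. ✗
b: successors {c, e}; □◇¬q there: c:F, e:F. ✗
c: successors {d}; □◇¬q there: d:F. ✗
d: successors {e}; □◇¬q there: e:F. ✗
e: successors {f}; □◇¬q there: f:F. ✗
f: successors {g}; □◇¬q there: g:T. ✓
g: successors {h}; □◇¬q there: h:F. ✗
h: successors {d, h}; □◇¬q there: d:F, h:F. ✗

{f}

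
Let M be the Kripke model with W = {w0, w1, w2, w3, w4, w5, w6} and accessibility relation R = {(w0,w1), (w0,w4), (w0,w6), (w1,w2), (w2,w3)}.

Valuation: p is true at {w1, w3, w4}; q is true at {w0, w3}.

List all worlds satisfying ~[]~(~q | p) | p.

{w0, w1, w2, w3, w4}

w0: ~[]~(~q | p) is T, p is F. ✓
w1: ~[]~(~q | p) is T, p is T. ✓
w2: ~[]~(~q | p) is T, p is F. ✓
w3: ~[]~(~q | p) is F, p is T. ✓
w4: ~[]~(~q | p) is F, p is T. ✓
w5: ~[]~(~q | p) is F, p is F. ✗
w6: ~[]~(~q | p) is F, p is F. ✗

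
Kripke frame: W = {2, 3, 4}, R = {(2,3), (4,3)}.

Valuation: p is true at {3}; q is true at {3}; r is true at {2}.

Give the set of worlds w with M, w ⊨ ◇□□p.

{2, 4}

2: successors {3}; □□p there: 3:T. ✓
3: no successors, so ◇□□p fails. ✗
4: successors {3}; □□p there: 3:T. ✓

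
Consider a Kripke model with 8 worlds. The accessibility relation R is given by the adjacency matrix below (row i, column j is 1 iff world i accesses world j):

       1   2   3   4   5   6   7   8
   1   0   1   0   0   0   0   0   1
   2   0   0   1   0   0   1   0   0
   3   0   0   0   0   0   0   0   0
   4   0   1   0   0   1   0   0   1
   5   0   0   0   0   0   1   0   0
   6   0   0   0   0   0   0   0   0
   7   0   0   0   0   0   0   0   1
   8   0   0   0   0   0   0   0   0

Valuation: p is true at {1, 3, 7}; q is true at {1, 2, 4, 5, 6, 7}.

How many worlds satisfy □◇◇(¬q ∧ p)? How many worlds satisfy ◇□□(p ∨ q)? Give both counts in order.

For □◇◇(¬q ∧ p):
1: successors {2, 8}; ◇◇(¬q ∧ p) there: 2:F, 8:F. ✗
2: successors {3, 6}; ◇◇(¬q ∧ p) there: 3:F, 6:F. ✗
3: no successors, so □◇◇(¬q ∧ p) holds vacuously. ✓
4: successors {2, 5, 8}; ◇◇(¬q ∧ p) there: 2:F, 5:F, 8:F. ✗
5: successors {6}; ◇◇(¬q ∧ p) there: 6:F. ✗
6: no successors, so □◇◇(¬q ∧ p) holds vacuously. ✓
7: successors {8}; ◇◇(¬q ∧ p) there: 8:F. ✗
8: no successors, so □◇◇(¬q ∧ p) holds vacuously. ✓
— 3 worlds.
For ◇□□(p ∨ q):
1: successors {2, 8}; □□(p ∨ q) there: 2:T, 8:T. ✓
2: successors {3, 6}; □□(p ∨ q) there: 3:T, 6:T. ✓
3: no successors, so ◇□□(p ∨ q) fails. ✗
4: successors {2, 5, 8}; □□(p ∨ q) there: 2:T, 5:T, 8:T. ✓
5: successors {6}; □□(p ∨ q) there: 6:T. ✓
6: no successors, so ◇□□(p ∨ q) fails. ✗
7: successors {8}; □□(p ∨ q) there: 8:T. ✓
8: no successors, so ◇□□(p ∨ q) fails. ✗
— 5 worlds.

3 and 5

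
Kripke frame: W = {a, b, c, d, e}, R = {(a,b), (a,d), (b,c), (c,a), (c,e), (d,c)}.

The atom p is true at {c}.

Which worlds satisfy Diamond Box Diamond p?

a: successors {b, d}; Box Diamond p there: b:F, d:F. ✗
b: successors {c}; Box Diamond p there: c:F. ✗
c: successors {a, e}; Box Diamond p there: a:T, e:T. ✓
d: successors {c}; Box Diamond p there: c:F. ✗
e: no successors, so Diamond Box Diamond p fails. ✗

{c}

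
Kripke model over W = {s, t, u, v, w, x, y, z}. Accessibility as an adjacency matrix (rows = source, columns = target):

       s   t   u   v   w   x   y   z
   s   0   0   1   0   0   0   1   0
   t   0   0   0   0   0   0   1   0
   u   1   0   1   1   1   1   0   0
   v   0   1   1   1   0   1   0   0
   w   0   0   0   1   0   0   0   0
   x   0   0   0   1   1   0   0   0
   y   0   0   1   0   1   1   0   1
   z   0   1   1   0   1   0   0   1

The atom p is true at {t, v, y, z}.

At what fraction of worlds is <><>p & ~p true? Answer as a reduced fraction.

s: <><>p is T, ~p is T. ✓
t: <><>p is T, ~p is F. ✗
u: <><>p is T, ~p is T. ✓
v: <><>p is T, ~p is F. ✗
w: <><>p is T, ~p is T. ✓
x: <><>p is T, ~p is T. ✓
y: <><>p is T, ~p is F. ✗
z: <><>p is T, ~p is F. ✗
That's 4 of 8 worlds, so 4/8 = 1/2.

1/2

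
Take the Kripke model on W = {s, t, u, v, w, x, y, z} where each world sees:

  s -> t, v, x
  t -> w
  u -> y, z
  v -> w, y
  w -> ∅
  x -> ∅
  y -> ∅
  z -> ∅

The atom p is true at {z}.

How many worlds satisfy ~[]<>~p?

s: []<>~p is F. ✓
t: []<>~p is F. ✓
u: []<>~p is F. ✓
v: []<>~p is F. ✓
w: []<>~p is T. ✗
x: []<>~p is T. ✗
y: []<>~p is T. ✗
z: []<>~p is T. ✗
Satisfying worlds: {s, t, u, v}.

4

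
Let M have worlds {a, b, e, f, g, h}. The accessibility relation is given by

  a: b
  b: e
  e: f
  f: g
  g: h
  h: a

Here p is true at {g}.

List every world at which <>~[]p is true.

a: successors {b}; ~[]p there: b:T. ✓
b: successors {e}; ~[]p there: e:T. ✓
e: successors {f}; ~[]p there: f:F. ✗
f: successors {g}; ~[]p there: g:T. ✓
g: successors {h}; ~[]p there: h:T. ✓
h: successors {a}; ~[]p there: a:T. ✓

{a, b, f, g, h}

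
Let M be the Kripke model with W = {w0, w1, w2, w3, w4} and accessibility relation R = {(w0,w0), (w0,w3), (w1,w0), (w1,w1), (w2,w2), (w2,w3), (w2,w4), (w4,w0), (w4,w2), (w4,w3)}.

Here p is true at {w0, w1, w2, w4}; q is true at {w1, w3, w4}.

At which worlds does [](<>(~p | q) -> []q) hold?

{w3}

w0: successors {w0, w3}; <>(~p | q) -> []q there: w0:F, w3:T. ✗
w1: successors {w0, w1}; <>(~p | q) -> []q there: w0:F, w1:F. ✗
w2: successors {w2, w3, w4}; <>(~p | q) -> []q there: w2:F, w3:T, w4:F. ✗
w3: no successors, so [](<>(~p | q) -> []q) holds vacuously. ✓
w4: successors {w0, w2, w3}; <>(~p | q) -> []q there: w0:F, w2:F, w3:T. ✗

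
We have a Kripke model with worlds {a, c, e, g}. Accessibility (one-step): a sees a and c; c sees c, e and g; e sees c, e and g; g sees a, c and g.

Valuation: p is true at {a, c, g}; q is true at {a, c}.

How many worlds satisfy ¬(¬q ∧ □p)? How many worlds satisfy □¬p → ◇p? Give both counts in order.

For ¬(¬q ∧ □p):
a: ¬q ∧ □p is F. ✓
c: ¬q ∧ □p is F. ✓
e: ¬q ∧ □p is F. ✓
g: ¬q ∧ □p is T. ✗
— 3 worlds.
For □¬p → ◇p:
a: □¬p is F, ◇p is T. ✓
c: □¬p is F, ◇p is T. ✓
e: □¬p is F, ◇p is T. ✓
g: □¬p is F, ◇p is T. ✓
— 4 worlds.

3 and 4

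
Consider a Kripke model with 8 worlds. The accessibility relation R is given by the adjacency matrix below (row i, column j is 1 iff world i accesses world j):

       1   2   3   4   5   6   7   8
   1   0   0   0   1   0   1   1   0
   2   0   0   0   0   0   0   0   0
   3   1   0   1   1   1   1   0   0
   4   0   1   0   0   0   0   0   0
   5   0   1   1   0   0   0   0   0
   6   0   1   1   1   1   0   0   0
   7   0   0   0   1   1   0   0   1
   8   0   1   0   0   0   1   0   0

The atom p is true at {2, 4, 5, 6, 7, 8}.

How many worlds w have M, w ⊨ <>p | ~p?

7

1: <>p is T, ~p is T. ✓
2: <>p is F, ~p is F. ✗
3: <>p is T, ~p is T. ✓
4: <>p is T, ~p is F. ✓
5: <>p is T, ~p is F. ✓
6: <>p is T, ~p is F. ✓
7: <>p is T, ~p is F. ✓
8: <>p is T, ~p is F. ✓
Satisfying worlds: {1, 3, 4, 5, 6, 7, 8}.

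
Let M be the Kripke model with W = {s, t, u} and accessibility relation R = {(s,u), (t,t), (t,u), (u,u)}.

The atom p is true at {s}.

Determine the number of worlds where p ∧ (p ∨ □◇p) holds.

s: p is T, p ∨ □◇p is T. ✓
t: p is F, p ∨ □◇p is F. ✗
u: p is F, p ∨ □◇p is F. ✗
Satisfying worlds: {s}.

1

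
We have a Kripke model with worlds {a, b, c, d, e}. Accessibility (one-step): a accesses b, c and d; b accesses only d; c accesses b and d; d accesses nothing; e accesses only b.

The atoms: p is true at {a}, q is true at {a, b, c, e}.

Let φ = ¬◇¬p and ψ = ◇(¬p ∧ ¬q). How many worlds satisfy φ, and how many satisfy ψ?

For ¬◇¬p:
a: ◇¬p is T. ✗
b: ◇¬p is T. ✗
c: ◇¬p is T. ✗
d: ◇¬p is F. ✓
e: ◇¬p is T. ✗
— 1 world.
For ◇(¬p ∧ ¬q):
a: successors {b, c, d}; ¬p ∧ ¬q there: b:F, c:F, d:T. ✓
b: successors {d}; ¬p ∧ ¬q there: d:T. ✓
c: successors {b, d}; ¬p ∧ ¬q there: b:F, d:T. ✓
d: no successors, so ◇(¬p ∧ ¬q) fails. ✗
e: successors {b}; ¬p ∧ ¬q there: b:F. ✗
— 3 worlds.

1 and 3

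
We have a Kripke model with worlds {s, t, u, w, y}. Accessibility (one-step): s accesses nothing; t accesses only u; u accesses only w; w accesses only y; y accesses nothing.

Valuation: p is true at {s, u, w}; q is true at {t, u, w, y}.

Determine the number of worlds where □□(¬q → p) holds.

5

s: no successors, so □□(¬q → p) holds vacuously. ✓
t: successors {u}; □(¬q → p) there: u:T. ✓
u: successors {w}; □(¬q → p) there: w:T. ✓
w: successors {y}; □(¬q → p) there: y:T. ✓
y: no successors, so □□(¬q → p) holds vacuously. ✓
Satisfying worlds: {s, t, u, w, y}.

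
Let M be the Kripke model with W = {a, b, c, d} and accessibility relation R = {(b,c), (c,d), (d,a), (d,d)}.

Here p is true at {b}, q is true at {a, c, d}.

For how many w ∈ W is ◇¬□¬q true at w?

3

a: no successors, so ◇¬□¬q fails. ✗
b: successors {c}; ¬□¬q there: c:T. ✓
c: successors {d}; ¬□¬q there: d:T. ✓
d: successors {a, d}; ¬□¬q there: a:F, d:T. ✓
Satisfying worlds: {b, c, d}.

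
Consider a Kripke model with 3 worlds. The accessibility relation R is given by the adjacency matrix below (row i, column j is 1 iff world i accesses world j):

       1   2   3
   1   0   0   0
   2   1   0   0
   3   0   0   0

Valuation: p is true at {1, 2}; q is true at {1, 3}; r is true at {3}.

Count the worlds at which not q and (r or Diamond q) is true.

1: not q is F, r or Diamond q is F. ✗
2: not q is T, r or Diamond q is T. ✓
3: not q is F, r or Diamond q is T. ✗
Satisfying worlds: {2}.

1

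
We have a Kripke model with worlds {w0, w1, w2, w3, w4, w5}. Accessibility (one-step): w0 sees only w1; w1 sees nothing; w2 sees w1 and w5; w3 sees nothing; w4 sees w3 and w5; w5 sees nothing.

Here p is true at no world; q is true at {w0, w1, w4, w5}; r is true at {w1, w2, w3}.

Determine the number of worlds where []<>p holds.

w0: successors {w1}; <>p there: w1:F. ✗
w1: no successors, so []<>p holds vacuously. ✓
w2: successors {w1, w5}; <>p there: w1:F, w5:F. ✗
w3: no successors, so []<>p holds vacuously. ✓
w4: successors {w3, w5}; <>p there: w3:F, w5:F. ✗
w5: no successors, so []<>p holds vacuously. ✓
Satisfying worlds: {w1, w3, w5}.

3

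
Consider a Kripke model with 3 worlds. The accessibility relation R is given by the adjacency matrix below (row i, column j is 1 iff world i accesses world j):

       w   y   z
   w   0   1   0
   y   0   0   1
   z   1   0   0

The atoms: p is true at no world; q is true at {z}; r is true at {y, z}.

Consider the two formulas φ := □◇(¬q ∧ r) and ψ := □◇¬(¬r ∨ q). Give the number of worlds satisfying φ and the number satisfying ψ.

For □◇(¬q ∧ r):
w: successors {y}; ◇(¬q ∧ r) there: y:F. ✗
y: successors {z}; ◇(¬q ∧ r) there: z:F. ✗
z: successors {w}; ◇(¬q ∧ r) there: w:T. ✓
— 1 world.
For □◇¬(¬r ∨ q):
w: successors {y}; ◇¬(¬r ∨ q) there: y:F. ✗
y: successors {z}; ◇¬(¬r ∨ q) there: z:F. ✗
z: successors {w}; ◇¬(¬r ∨ q) there: w:T. ✓
— 1 world.

1 and 1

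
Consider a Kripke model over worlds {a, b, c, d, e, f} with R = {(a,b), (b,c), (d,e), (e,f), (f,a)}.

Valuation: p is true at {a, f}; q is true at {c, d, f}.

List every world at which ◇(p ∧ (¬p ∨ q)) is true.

a: successors {b}; p ∧ (¬p ∨ q) there: b:F. ✗
b: successors {c}; p ∧ (¬p ∨ q) there: c:F. ✗
c: no successors, so ◇(p ∧ (¬p ∨ q)) fails. ✗
d: successors {e}; p ∧ (¬p ∨ q) there: e:F. ✗
e: successors {f}; p ∧ (¬p ∨ q) there: f:T. ✓
f: successors {a}; p ∧ (¬p ∨ q) there: a:F. ✗

{e}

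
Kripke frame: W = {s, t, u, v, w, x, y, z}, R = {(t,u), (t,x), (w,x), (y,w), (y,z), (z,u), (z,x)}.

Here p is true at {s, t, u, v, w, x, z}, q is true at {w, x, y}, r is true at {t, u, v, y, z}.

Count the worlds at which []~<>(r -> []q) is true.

7

s: no successors, so []~<>(r -> []q) holds vacuously. ✓
t: successors {u, x}; ~<>(r -> []q) there: u:T, x:T. ✓
u: no successors, so []~<>(r -> []q) holds vacuously. ✓
v: no successors, so []~<>(r -> []q) holds vacuously. ✓
w: successors {x}; ~<>(r -> []q) there: x:T. ✓
x: no successors, so []~<>(r -> []q) holds vacuously. ✓
y: successors {w, z}; ~<>(r -> []q) there: w:F, z:F. ✗
z: successors {u, x}; ~<>(r -> []q) there: u:T, x:T. ✓
Satisfying worlds: {s, t, u, v, w, x, z}.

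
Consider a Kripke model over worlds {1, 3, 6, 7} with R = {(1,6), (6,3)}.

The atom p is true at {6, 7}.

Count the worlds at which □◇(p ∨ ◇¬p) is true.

2

1: successors {6}; ◇(p ∨ ◇¬p) there: 6:F. ✗
3: no successors, so □◇(p ∨ ◇¬p) holds vacuously. ✓
6: successors {3}; ◇(p ∨ ◇¬p) there: 3:F. ✗
7: no successors, so □◇(p ∨ ◇¬p) holds vacuously. ✓
Satisfying worlds: {3, 7}.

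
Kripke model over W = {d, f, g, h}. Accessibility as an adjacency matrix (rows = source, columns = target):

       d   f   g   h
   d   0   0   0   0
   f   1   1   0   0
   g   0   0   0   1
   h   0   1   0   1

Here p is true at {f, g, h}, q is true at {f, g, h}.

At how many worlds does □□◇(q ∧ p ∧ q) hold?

d: no successors, so □□◇(q ∧ p ∧ q) holds vacuously. ✓
f: successors {d, f}; □◇(q ∧ p ∧ q) there: d:T, f:F. ✗
g: successors {h}; □◇(q ∧ p ∧ q) there: h:T. ✓
h: successors {f, h}; □◇(q ∧ p ∧ q) there: f:F, h:T. ✗
Satisfying worlds: {d, g}.

2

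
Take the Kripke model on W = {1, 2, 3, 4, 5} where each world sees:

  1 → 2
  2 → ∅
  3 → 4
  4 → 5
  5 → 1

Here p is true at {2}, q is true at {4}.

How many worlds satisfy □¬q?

4

1: successors {2}; ¬q there: 2:T. ✓
2: no successors, so □¬q holds vacuously. ✓
3: successors {4}; ¬q there: 4:F. ✗
4: successors {5}; ¬q there: 5:T. ✓
5: successors {1}; ¬q there: 1:T. ✓
Satisfying worlds: {1, 2, 4, 5}.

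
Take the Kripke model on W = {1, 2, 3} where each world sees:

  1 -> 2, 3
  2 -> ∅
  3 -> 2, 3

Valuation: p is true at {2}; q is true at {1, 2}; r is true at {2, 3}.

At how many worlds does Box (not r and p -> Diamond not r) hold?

3

1: successors {2, 3}; not r and p -> Diamond not r there: 2:T, 3:T. ✓
2: no successors, so Box (not r and p -> Diamond not r) holds vacuously. ✓
3: successors {2, 3}; not r and p -> Diamond not r there: 2:T, 3:T. ✓
Satisfying worlds: {1, 2, 3}.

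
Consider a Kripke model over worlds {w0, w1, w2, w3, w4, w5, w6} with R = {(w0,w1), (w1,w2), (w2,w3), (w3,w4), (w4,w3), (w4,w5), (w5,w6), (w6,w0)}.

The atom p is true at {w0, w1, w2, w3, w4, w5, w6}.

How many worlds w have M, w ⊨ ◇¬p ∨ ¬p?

w0: ◇¬p is F, ¬p is F. ✗
w1: ◇¬p is F, ¬p is F. ✗
w2: ◇¬p is F, ¬p is F. ✗
w3: ◇¬p is F, ¬p is F. ✗
w4: ◇¬p is F, ¬p is F. ✗
w5: ◇¬p is F, ¬p is F. ✗
w6: ◇¬p is F, ¬p is F. ✗
Satisfying worlds: ∅.

0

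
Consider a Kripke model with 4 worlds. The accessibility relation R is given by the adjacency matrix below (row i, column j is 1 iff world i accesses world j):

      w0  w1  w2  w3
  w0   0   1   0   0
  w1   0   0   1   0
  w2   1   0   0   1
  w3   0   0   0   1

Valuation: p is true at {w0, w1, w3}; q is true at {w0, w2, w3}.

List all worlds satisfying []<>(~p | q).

w0: successors {w1}; <>(~p | q) there: w1:T. ✓
w1: successors {w2}; <>(~p | q) there: w2:T. ✓
w2: successors {w0, w3}; <>(~p | q) there: w0:F, w3:T. ✗
w3: successors {w3}; <>(~p | q) there: w3:T. ✓

{w0, w1, w3}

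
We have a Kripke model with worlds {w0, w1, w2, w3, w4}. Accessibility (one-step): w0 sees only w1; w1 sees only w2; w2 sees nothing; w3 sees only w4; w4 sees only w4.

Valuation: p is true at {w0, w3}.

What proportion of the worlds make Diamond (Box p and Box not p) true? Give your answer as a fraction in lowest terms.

w0: successors {w1}; Box p and Box not p there: w1:F. ✗
w1: successors {w2}; Box p and Box not p there: w2:T. ✓
w2: no successors, so Diamond (Box p and Box not p) fails. ✗
w3: successors {w4}; Box p and Box not p there: w4:F. ✗
w4: successors {w4}; Box p and Box not p there: w4:F. ✗
That's 1 of 5 worlds, so 1/5.

1/5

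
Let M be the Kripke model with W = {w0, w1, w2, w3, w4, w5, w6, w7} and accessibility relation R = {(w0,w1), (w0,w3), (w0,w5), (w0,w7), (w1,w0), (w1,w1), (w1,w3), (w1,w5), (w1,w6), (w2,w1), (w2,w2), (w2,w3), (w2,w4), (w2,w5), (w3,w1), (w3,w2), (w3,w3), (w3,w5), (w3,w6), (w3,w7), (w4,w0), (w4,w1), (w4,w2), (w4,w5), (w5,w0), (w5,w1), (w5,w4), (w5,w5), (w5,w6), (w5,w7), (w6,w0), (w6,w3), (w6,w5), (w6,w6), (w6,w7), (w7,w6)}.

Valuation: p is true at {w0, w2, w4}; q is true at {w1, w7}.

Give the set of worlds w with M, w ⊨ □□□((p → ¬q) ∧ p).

w0: successors {w1, w3, w5, w7}; □□((p → ¬q) ∧ p) there: w1:F, w3:F, w5:F, w7:F. ✗
w1: successors {w0, w1, w3, w5, w6}; □□((p → ¬q) ∧ p) there: w0:F, w1:F, w3:F, w5:F, w6:F. ✗
w2: successors {w1, w2, w3, w4, w5}; □□((p → ¬q) ∧ p) there: w1:F, w2:F, w3:F, w4:F, w5:F. ✗
w3: successors {w1, w2, w3, w5, w6, w7}; □□((p → ¬q) ∧ p) there: w1:F, w2:F, w3:F, w5:F, w6:F, w7:F. ✗
w4: successors {w0, w1, w2, w5}; □□((p → ¬q) ∧ p) there: w0:F, w1:F, w2:F, w5:F. ✗
w5: successors {w0, w1, w4, w5, w6, w7}; □□((p → ¬q) ∧ p) there: w0:F, w1:F, w4:F, w5:F, w6:F, w7:F. ✗
w6: successors {w0, w3, w5, w6, w7}; □□((p → ¬q) ∧ p) there: w0:F, w3:F, w5:F, w6:F, w7:F. ✗
w7: successors {w6}; □□((p → ¬q) ∧ p) there: w6:F. ✗

∅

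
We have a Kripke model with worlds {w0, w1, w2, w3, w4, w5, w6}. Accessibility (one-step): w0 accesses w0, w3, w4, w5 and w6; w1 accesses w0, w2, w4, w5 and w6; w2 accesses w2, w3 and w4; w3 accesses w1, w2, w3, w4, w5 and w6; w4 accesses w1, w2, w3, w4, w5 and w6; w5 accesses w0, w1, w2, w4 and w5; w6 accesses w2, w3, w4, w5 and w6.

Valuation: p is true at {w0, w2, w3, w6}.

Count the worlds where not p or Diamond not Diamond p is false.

w0: not p is F, Diamond not Diamond p is F. ✗
w1: not p is T, Diamond not Diamond p is F. ✓
w2: not p is F, Diamond not Diamond p is F. ✗
w3: not p is F, Diamond not Diamond p is F. ✗
w4: not p is T, Diamond not Diamond p is F. ✓
w5: not p is T, Diamond not Diamond p is F. ✓
w6: not p is F, Diamond not Diamond p is F. ✗
Satisfying worlds: {w1, w4, w5}.
So not p or Diamond not Diamond p fails at the other 4 worlds.

4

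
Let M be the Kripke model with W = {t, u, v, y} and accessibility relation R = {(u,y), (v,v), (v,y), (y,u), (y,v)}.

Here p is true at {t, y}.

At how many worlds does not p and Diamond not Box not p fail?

t: not p is F, Diamond not Box not p is F. ✗
u: not p is T, Diamond not Box not p is F. ✗
v: not p is T, Diamond not Box not p is T. ✓
y: not p is F, Diamond not Box not p is T. ✗
Satisfying worlds: {v}.
So not p and Diamond not Box not p fails at the other 3 worlds.

3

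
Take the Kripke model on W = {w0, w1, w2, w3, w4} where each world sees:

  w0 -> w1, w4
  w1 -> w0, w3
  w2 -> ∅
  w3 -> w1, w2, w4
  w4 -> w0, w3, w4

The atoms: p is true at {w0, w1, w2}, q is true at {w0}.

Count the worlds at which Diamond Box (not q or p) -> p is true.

w0: Diamond Box (not q or p) is T, p is T. ✓
w1: Diamond Box (not q or p) is T, p is T. ✓
w2: Diamond Box (not q or p) is F, p is T. ✓
w3: Diamond Box (not q or p) is T, p is F. ✗
w4: Diamond Box (not q or p) is T, p is F. ✗
Satisfying worlds: {w0, w1, w2}.

3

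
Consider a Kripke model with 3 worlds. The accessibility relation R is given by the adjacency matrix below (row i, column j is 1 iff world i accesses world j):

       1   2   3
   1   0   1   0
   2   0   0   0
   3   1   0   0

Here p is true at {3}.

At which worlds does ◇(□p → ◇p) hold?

{3}

1: successors {2}; □p → ◇p there: 2:F. ✗
2: no successors, so ◇(□p → ◇p) fails. ✗
3: successors {1}; □p → ◇p there: 1:T. ✓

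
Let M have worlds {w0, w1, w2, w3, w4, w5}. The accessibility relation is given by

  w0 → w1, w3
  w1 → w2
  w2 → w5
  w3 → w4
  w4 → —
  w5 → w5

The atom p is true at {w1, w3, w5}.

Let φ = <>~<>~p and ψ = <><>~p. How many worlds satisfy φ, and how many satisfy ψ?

For <>~<>~p:
w0: successors {w1, w3}; ~<>~p there: w1:F, w3:F. ✗
w1: successors {w2}; ~<>~p there: w2:T. ✓
w2: successors {w5}; ~<>~p there: w5:T. ✓
w3: successors {w4}; ~<>~p there: w4:T. ✓
w4: no successors, so <>~<>~p fails. ✗
w5: successors {w5}; ~<>~p there: w5:T. ✓
— 4 worlds.
For <><>~p:
w0: successors {w1, w3}; <>~p there: w1:T, w3:T. ✓
w1: successors {w2}; <>~p there: w2:F. ✗
w2: successors {w5}; <>~p there: w5:F. ✗
w3: successors {w4}; <>~p there: w4:F. ✗
w4: no successors, so <><>~p fails. ✗
w5: successors {w5}; <>~p there: w5:F. ✗
— 1 world.

4 and 1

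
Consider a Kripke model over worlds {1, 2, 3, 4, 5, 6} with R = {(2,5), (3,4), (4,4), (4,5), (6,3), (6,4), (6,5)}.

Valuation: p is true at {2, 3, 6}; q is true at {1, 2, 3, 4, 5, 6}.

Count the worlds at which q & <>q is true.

1: q is T, <>q is F. ✗
2: q is T, <>q is T. ✓
3: q is T, <>q is T. ✓
4: q is T, <>q is T. ✓
5: q is T, <>q is F. ✗
6: q is T, <>q is T. ✓
Satisfying worlds: {2, 3, 4, 6}.

4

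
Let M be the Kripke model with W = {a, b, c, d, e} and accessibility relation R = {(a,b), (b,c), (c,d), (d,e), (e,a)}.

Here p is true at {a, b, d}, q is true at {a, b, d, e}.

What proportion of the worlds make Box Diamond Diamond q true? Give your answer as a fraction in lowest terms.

a: successors {b}; Diamond Diamond q there: b:T. ✓
b: successors {c}; Diamond Diamond q there: c:T. ✓
c: successors {d}; Diamond Diamond q there: d:T. ✓
d: successors {e}; Diamond Diamond q there: e:T. ✓
e: successors {a}; Diamond Diamond q there: a:F. ✗
That's 4 of 5 worlds, so 4/5.

4/5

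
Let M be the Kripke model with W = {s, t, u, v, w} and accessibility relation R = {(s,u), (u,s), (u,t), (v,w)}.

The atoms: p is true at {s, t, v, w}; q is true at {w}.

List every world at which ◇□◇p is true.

{u, v}

s: successors {u}; □◇p there: u:F. ✗
t: no successors, so ◇□◇p fails. ✗
u: successors {s, t}; □◇p there: s:T, t:T. ✓
v: successors {w}; □◇p there: w:T. ✓
w: no successors, so ◇□◇p fails. ✗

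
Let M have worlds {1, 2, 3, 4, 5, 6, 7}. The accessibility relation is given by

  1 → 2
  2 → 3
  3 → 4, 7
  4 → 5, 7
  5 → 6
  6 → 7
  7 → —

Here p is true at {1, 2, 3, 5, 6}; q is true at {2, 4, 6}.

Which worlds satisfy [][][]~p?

1: successors {2}; [][]~p there: 2:T. ✓
2: successors {3}; [][]~p there: 3:F. ✗
3: successors {4, 7}; [][]~p there: 4:F, 7:T. ✗
4: successors {5, 7}; [][]~p there: 5:T, 7:T. ✓
5: successors {6}; [][]~p there: 6:T. ✓
6: successors {7}; [][]~p there: 7:T. ✓
7: no successors, so [][][]~p holds vacuously. ✓

{1, 4, 5, 6, 7}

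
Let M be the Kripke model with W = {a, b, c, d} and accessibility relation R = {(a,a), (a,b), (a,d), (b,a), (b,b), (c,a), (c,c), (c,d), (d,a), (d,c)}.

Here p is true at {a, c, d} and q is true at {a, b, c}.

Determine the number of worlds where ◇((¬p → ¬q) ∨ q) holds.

4

a: successors {a, b, d}; (¬p → ¬q) ∨ q there: a:T, b:T, d:T. ✓
b: successors {a, b}; (¬p → ¬q) ∨ q there: a:T, b:T. ✓
c: successors {a, c, d}; (¬p → ¬q) ∨ q there: a:T, c:T, d:T. ✓
d: successors {a, c}; (¬p → ¬q) ∨ q there: a:T, c:T. ✓
Satisfying worlds: {a, b, c, d}.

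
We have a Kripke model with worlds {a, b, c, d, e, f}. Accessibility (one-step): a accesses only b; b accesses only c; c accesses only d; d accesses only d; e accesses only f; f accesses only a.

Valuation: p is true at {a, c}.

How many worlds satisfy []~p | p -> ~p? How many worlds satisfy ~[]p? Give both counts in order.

For []~p | p -> ~p:
a: []~p | p is T, ~p is F. ✗
b: []~p | p is F, ~p is T. ✓
c: []~p | p is T, ~p is F. ✗
d: []~p | p is T, ~p is T. ✓
e: []~p | p is T, ~p is T. ✓
f: []~p | p is F, ~p is T. ✓
— 4 worlds.
For ~[]p:
a: []p is F. ✓
b: []p is T. ✗
c: []p is F. ✓
d: []p is F. ✓
e: []p is F. ✓
f: []p is T. ✗
— 4 worlds.

4 and 4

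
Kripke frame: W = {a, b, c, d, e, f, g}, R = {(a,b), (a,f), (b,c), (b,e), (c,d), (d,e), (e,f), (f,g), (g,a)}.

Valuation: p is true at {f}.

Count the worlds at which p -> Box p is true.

6

a: p is F, Box p is F. ✓
b: p is F, Box p is F. ✓
c: p is F, Box p is F. ✓
d: p is F, Box p is F. ✓
e: p is F, Box p is T. ✓
f: p is T, Box p is F. ✗
g: p is F, Box p is F. ✓
Satisfying worlds: {a, b, c, d, e, g}.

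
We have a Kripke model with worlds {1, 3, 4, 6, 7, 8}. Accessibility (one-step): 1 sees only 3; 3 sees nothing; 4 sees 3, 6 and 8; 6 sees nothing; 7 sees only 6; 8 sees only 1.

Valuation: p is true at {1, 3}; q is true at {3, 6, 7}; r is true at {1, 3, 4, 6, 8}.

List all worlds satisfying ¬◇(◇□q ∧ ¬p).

{1, 3, 6, 7, 8}

1: ◇(◇□q ∧ ¬p) is F. ✓
3: ◇(◇□q ∧ ¬p) is F. ✓
4: ◇(◇□q ∧ ¬p) is T. ✗
6: ◇(◇□q ∧ ¬p) is F. ✓
7: ◇(◇□q ∧ ¬p) is F. ✓
8: ◇(◇□q ∧ ¬p) is F. ✓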